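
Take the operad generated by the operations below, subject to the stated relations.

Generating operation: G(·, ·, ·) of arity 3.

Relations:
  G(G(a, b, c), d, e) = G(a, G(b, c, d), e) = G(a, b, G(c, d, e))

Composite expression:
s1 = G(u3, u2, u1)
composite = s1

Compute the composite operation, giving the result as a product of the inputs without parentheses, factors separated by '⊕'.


u3 ⊕ u2 ⊕ u1

The G-tree's shape is irrelevant; the u-reading-order decides.
G(u3, u2, u1) flattens to u3 ⊕ u2 ⊕ u1


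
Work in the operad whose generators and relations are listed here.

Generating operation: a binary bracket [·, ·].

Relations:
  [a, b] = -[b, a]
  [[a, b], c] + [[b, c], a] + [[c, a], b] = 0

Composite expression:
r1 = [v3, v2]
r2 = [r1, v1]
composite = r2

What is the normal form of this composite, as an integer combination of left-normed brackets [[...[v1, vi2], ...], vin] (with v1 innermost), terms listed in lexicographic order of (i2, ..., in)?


[[v1, v2], v3] - [[v1, v3], v2]


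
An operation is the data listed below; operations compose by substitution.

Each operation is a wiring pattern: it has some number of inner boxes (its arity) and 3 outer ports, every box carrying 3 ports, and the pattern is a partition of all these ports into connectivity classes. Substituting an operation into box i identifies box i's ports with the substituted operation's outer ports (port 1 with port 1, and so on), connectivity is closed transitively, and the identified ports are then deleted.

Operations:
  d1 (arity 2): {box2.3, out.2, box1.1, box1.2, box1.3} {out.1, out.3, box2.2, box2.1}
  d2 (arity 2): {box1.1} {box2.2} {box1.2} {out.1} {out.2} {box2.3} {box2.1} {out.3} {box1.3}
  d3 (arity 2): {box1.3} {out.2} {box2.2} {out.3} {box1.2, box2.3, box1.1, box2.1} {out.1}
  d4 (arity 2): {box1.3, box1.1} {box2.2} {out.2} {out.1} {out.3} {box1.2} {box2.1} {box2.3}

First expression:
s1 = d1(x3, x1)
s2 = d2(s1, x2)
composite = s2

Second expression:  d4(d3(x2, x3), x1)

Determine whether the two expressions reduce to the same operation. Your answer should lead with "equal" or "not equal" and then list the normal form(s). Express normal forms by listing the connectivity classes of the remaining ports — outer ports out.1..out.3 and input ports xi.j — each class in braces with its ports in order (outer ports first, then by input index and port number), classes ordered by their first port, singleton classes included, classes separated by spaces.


not equal; first: {out.1} {out.2} {out.3} {x1.1, x1.2} {x1.3, x3.1, x3.2, x3.3} {x2.1} {x2.2} {x2.3}; second: {out.1} {out.2} {out.3} {x1.1} {x1.2} {x1.3} {x2.1, x2.2, x3.1, x3.3} {x2.3} {x3.2}

The first composite normalizes to {out.1} {out.2} {out.3} {x1.1, x1.2} {x1.3, x3.1, x3.2, x3.3} {x2.1} {x2.2} {x2.3}
The second composite normalizes to {out.1} {out.2} {out.3} {x1.1} {x1.2} {x1.3} {x2.1, x2.2, x3.1, x3.3} {x2.3} {x3.2}
No match — not equal.


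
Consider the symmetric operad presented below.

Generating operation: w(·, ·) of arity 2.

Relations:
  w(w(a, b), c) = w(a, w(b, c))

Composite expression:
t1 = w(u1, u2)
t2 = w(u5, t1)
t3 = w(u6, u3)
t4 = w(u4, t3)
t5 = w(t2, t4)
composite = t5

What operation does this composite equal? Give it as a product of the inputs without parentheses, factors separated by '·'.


Every regrouping of w is equal, so read the u-inputs in written order.
w(u1, u2) unparenthesizes to u1 · u2
w(u5, w(u1, u2)) unparenthesizes to u5 · u1 · u2
w(u6, u3) unparenthesizes to u6 · u3
w(u4, w(u6, u3)) unparenthesizes to u4 · u6 · u3
w(w(u5, w(u1, u2)), w(u4, w(u6, u3))) unparenthesizes to u5 · u1 · u2 · u4 · u6 · u3

u5 · u1 · u2 · u4 · u6 · u3


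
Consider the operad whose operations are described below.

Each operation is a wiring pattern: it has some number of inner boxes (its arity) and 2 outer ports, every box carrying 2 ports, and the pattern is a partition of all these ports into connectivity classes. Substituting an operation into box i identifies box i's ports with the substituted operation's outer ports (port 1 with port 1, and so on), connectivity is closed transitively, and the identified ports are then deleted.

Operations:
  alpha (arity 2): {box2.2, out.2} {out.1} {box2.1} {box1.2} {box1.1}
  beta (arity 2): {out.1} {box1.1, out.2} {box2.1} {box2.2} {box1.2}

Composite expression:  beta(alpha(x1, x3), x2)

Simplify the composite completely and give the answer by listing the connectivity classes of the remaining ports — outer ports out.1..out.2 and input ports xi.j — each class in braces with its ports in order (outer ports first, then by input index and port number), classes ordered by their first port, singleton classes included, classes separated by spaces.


Two ports join when wires chain via beta-identified ports.
composing alpha on (x1, x3), with out.j its own outer ports: {out.1} {out.2, x3.2} {x1.1} {x1.2} {x3.1}
composing beta on (x1, x3, x2), with out.j its own outer ports: {out.1} {out.2} {x1.1} {x1.2} {x2.1} {x2.2} {x3.1} {x3.2}

{out.1} {out.2} {x1.1} {x1.2} {x2.1} {x2.2} {x3.1} {x3.2}


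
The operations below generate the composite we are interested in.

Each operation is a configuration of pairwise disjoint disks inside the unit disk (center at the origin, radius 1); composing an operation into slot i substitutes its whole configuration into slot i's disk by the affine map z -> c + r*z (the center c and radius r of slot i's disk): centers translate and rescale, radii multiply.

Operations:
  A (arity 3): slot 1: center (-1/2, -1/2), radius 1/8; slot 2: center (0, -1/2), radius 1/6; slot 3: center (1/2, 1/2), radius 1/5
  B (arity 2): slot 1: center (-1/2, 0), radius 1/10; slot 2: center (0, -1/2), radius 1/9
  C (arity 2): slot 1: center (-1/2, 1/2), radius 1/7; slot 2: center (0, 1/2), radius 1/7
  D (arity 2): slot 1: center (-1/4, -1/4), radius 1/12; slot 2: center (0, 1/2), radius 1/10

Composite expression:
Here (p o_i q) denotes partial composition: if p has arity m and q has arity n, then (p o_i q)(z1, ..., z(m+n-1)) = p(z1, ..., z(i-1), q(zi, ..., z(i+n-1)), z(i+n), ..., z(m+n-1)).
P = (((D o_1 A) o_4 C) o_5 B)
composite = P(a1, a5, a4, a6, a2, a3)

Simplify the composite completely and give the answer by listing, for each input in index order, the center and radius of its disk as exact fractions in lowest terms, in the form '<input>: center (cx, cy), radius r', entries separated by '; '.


a1: center (-7/24, -7/24), radius 1/96; a2: center (-1/140, 11/20), radius 1/700; a3: center (0, 19/35), radius 1/630; a4: center (-5/24, -5/24), radius 1/60; a5: center (-1/4, -7/24), radius 1/72; a6: center (-1/20, 11/20), radius 1/70

Each a-disk chains the slot maps above it in D; radii multiply.
tracing a1 down its 2-map path: center (-7/24, -7/24), radius 1/96
tracing a5 down its 2-map path: center (-1/4, -7/24), radius 1/72
tracing a4 down its 2-map path: center (-5/24, -5/24), radius 1/60
tracing a6 down its 2-map path: center (-1/20, 11/20), radius 1/70
tracing a2 down its 3-map path: center (-1/140, 11/20), radius 1/700
tracing a3 down its 3-map path: center (0, 19/35), radius 1/630


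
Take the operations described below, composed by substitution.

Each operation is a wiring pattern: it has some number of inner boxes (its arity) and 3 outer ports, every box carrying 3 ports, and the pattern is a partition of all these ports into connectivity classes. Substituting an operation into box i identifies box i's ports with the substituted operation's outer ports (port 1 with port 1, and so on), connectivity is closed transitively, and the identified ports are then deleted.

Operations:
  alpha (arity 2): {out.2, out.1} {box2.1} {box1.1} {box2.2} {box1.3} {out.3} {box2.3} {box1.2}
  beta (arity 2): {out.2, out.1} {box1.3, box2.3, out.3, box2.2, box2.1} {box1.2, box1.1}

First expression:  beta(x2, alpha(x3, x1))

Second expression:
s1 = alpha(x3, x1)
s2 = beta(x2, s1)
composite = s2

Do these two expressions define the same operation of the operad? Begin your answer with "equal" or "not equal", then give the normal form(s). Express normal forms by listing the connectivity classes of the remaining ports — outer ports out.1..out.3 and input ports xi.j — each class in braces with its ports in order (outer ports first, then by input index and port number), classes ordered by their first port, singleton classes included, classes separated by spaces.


equal: each reduces to {out.1, out.2} {out.3, x2.3} {x1.1} {x1.2} {x1.3} {x2.1, x2.2} {x3.1} {x3.2} {x3.3}

Reducing the first expression gives {out.1, out.2} {out.3, x2.3} {x1.1} {x1.2} {x1.3} {x2.1, x2.2} {x3.1} {x3.2} {x3.3}
Reducing the second expression gives {out.1, out.2} {out.3, x2.3} {x1.1} {x1.2} {x1.3} {x2.1, x2.2} {x3.1} {x3.2} {x3.3}
The forms coincide; equal.


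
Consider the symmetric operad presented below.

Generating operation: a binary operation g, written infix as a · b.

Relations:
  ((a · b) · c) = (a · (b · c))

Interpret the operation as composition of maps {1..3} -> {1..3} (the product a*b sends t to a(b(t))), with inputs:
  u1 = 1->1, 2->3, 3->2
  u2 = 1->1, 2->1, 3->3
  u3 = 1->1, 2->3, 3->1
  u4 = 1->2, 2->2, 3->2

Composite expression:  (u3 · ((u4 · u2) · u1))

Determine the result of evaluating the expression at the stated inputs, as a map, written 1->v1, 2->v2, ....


1->3, 2->3, 3->3

(u4 · u2) = 1->2, 2->2, 3->2
((u4 · u2) · u1) = 1->2, 2->2, 3->2
(u3 · ((u4 · u2) · u1)) = 1->3, 2->3, 3->3


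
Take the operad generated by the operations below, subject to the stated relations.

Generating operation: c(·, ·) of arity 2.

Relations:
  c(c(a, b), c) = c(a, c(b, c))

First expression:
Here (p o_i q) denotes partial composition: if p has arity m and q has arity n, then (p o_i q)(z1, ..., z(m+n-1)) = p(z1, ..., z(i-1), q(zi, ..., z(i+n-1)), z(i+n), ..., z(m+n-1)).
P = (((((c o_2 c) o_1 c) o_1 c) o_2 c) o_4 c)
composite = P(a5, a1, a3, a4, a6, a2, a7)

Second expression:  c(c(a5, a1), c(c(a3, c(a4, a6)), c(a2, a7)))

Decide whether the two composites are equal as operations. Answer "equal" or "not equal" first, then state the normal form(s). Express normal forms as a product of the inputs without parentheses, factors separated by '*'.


equal — both sides give a5 * a1 * a3 * a4 * a6 * a2 * a7


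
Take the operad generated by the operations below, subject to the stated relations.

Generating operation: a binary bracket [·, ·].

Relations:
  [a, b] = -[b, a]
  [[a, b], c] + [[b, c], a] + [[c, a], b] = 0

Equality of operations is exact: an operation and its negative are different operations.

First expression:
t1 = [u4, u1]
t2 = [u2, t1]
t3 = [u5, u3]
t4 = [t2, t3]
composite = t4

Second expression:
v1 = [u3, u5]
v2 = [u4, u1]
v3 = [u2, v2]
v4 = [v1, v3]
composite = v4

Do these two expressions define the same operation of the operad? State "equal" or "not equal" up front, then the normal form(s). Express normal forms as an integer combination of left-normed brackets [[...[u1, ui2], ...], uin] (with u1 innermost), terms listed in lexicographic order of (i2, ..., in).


equal; both compose to -[[[[u1, u4], u2], u3], u5] + [[[[u1, u4], u2], u5], u3]

Reducing the first expression gives -[[[[u1, u4], u2], u3], u5] + [[[[u1, u4], u2], u5], u3]
Reducing the second expression gives -[[[[u1, u4], u2], u3], u5] + [[[[u1, u4], u2], u5], u3]
One common form — equal.


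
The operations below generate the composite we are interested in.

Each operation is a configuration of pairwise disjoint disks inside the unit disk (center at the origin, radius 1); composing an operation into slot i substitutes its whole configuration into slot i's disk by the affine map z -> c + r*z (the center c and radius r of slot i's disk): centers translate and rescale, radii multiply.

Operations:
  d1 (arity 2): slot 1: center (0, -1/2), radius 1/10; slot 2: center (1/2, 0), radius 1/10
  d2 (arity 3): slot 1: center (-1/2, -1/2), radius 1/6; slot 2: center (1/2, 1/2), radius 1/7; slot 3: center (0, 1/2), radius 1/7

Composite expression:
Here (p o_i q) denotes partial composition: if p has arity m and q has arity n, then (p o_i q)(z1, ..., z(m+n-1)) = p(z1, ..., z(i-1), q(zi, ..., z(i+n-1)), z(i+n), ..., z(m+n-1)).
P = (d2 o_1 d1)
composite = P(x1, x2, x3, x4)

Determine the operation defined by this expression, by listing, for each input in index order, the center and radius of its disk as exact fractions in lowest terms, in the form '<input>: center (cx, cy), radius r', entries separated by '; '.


x1: center (-1/2, -7/12), radius 1/60; x2: center (-5/12, -1/2), radius 1/60; x3: center (1/2, 1/2), radius 1/7; x4: center (0, 1/2), radius 1/7

Affine substitution under d2: radii multiply and x-centers shift.
x1: after 2 affine steps, its disk has center (-1/2, -7/12), radius 1/60
x2: after 2 affine steps, its disk has center (-5/12, -1/2), radius 1/60
x3: after 1 affine step, its disk has center (1/2, 1/2), radius 1/7
x4: after 1 affine step, its disk has center (0, 1/2), radius 1/7


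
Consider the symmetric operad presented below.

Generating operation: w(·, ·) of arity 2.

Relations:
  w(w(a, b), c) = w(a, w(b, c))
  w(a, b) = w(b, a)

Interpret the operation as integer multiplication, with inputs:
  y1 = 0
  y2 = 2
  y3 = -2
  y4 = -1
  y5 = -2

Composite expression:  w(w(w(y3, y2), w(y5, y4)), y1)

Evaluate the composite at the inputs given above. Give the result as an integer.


0

w(y3, y2) = -4
w(y5, y4) = 2
w(w(y3, y2), w(y5, y4)) = -8
w(w(w(y3, y2), w(y5, y4)), y1) = 0


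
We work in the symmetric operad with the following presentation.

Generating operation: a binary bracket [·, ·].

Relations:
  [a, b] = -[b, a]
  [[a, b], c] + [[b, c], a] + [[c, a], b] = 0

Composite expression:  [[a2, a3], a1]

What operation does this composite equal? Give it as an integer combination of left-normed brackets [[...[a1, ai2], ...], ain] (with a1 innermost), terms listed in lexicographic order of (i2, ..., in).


-[[a1, a2], a3] + [[a1, a3], a2]

Expand each bracket as ab - ba; the a1-initial words give the coefficients.
Composite bracket: [[a2, a3], a1]
Full expansion: 4 signed words from ab - ba (2^2 = 4).
The a1-initial words carry the normal form:
  a1a2a3 (sign -1) contributes -[[a1, a2], a3]
  a1a3a2 (sign +1) contributes +[[a1, a3], a2]


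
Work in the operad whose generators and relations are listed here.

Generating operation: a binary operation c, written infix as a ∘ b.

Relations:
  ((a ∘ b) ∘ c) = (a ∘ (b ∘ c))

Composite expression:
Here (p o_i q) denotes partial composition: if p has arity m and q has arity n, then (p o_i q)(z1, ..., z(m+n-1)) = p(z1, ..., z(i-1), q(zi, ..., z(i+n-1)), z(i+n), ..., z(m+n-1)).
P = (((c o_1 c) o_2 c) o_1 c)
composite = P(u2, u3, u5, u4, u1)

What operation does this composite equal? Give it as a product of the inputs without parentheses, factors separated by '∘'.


Associativity of c dissolves the nesting; only the u-input order survives.
(u2 ∘ u3) reduces to u2 ∘ u3
(u5 ∘ u4) reduces to u5 ∘ u4
((u2 ∘ u3) ∘ (u5 ∘ u4)) reduces to u2 ∘ u3 ∘ u5 ∘ u4
(((u2 ∘ u3) ∘ (u5 ∘ u4)) ∘ u1) reduces to u2 ∘ u3 ∘ u5 ∘ u4 ∘ u1

u2 ∘ u3 ∘ u5 ∘ u4 ∘ u1


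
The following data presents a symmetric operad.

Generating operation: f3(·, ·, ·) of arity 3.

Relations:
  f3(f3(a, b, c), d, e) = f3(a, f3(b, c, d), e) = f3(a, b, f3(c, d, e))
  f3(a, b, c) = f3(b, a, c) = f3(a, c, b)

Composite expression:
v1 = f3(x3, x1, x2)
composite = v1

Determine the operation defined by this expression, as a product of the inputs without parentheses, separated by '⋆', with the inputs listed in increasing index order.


x1 ⋆ x2 ⋆ x3

Shape and order are irrelevant to f3; the x-input set decides.
f3(x3, x1, x2) reduces to x3 ⋆ x1 ⋆ x2
reordering the factors by index: x1 ⋆ x2 ⋆ x3


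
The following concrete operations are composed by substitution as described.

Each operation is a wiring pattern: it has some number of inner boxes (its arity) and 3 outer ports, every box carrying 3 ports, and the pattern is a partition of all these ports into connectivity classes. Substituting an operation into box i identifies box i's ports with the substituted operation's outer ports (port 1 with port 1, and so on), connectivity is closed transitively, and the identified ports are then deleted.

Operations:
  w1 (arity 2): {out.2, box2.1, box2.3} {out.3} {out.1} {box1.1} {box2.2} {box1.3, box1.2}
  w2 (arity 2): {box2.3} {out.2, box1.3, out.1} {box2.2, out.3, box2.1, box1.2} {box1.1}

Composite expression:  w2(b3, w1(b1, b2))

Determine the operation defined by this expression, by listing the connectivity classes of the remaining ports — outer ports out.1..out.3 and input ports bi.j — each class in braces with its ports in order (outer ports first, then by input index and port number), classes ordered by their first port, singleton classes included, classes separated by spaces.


{out.1, out.2, b3.3} {out.3, b2.1, b2.3, b3.2} {b1.1} {b1.2, b1.3} {b2.2} {b3.1}

Treat the ports identified at w2 as solder joints: merge, then drop.
composing w1 on (b1, b2), with out.j its own outer ports: {out.1} {out.2, b2.1, b2.3} {out.3} {b1.1} {b1.2, b1.3} {b2.2}
composing w2 on (b3, b1, b2), with out.j its own outer ports: {out.1, out.2, b3.3} {out.3, b2.1, b2.3, b3.2} {b1.1} {b1.2, b1.3} {b2.2} {b3.1}


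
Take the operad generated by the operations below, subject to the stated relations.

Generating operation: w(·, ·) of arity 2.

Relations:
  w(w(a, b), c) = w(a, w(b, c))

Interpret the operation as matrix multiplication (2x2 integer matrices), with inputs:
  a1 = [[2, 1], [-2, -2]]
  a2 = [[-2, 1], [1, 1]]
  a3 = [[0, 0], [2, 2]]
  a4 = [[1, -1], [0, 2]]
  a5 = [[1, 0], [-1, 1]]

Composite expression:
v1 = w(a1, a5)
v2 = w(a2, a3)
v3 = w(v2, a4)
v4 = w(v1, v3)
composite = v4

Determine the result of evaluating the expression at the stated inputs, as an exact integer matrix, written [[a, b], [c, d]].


w(a1, a5) = [[1, 1], [0, -2]]
w(a2, a3) = [[2, 2], [2, 2]]
w(w(a2, a3), a4) = [[2, 2], [2, 2]]
w(w(a1, a5), w(w(a2, a3), a4)) = [[4, 4], [-4, -4]]

[[4, 4], [-4, -4]]


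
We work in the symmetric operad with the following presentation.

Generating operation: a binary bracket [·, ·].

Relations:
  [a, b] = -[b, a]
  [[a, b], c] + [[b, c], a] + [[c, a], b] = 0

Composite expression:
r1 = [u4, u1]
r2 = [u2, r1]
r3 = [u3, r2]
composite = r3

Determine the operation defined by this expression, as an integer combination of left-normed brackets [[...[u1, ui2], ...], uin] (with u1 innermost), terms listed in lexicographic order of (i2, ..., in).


-[[[u1, u4], u2], u3]

Skip Jacobi rewriting: expand, keep u1-initial words, read off terms.
Composite bracket: [u3, [u2, [u4, u1]]]
Each bracket splits as ab - ba, giving 8 signed words (2^3 = 8).
Words beginning with u1 determine it all:
  word u1u4u2u3 has sign -1, contributing -[[[u1, u4], u2], u3]


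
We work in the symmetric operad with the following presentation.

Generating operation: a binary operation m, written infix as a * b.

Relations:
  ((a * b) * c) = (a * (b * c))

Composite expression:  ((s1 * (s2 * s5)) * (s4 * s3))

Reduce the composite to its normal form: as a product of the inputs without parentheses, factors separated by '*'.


s1 * s2 * s5 * s4 * s3

The m-tree's shape is irrelevant; the s-reading-order decides.
(s2 * s5) unparenthesizes to s2 * s5
(s1 * (s2 * s5)) unparenthesizes to s1 * s2 * s5
(s4 * s3) unparenthesizes to s4 * s3
((s1 * (s2 * s5)) * (s4 * s3)) unparenthesizes to s1 * s2 * s5 * s4 * s3


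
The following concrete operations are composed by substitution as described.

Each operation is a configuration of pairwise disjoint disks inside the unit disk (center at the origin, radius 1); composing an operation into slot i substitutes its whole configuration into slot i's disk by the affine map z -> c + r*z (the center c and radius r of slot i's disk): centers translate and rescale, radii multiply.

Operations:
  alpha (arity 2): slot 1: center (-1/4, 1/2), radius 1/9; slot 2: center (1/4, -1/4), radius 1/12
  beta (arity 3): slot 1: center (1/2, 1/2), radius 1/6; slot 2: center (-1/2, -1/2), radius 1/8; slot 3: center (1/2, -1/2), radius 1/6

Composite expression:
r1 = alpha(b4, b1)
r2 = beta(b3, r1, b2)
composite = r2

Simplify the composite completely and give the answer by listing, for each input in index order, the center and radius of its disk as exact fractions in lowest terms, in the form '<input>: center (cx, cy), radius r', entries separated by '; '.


b1: center (-15/32, -17/32), radius 1/96; b2: center (1/2, -1/2), radius 1/6; b3: center (1/2, 1/2), radius 1/6; b4: center (-17/32, -7/16), radius 1/72

Affine substitution under beta: radii multiply and b-centers shift.
b3: after 1 affine step, its disk has center (1/2, 1/2), radius 1/6
b4: after 2 affine steps, its disk has center (-17/32, -7/16), radius 1/72
b1: after 2 affine steps, its disk has center (-15/32, -17/32), radius 1/96
b2: after 1 affine step, its disk has center (1/2, -1/2), radius 1/6


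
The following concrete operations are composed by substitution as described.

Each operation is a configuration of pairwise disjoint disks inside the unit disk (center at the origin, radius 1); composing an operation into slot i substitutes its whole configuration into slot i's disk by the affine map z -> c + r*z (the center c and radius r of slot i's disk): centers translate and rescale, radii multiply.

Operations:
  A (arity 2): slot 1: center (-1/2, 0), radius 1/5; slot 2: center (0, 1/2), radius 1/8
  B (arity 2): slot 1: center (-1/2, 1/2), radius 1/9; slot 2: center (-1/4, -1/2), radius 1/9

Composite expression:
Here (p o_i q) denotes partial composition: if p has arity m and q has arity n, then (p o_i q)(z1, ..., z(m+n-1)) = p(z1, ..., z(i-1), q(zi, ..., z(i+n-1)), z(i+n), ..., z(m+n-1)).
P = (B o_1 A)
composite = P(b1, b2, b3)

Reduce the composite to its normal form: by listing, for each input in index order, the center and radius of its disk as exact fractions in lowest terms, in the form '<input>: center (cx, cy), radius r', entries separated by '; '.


Nesting under B composes maps z -> c + r*z down each b-path.
for b1, the 2-step affine chain lands on center (-5/9, 1/2), radius 1/45
for b2, the 2-step affine chain lands on center (-1/2, 5/9), radius 1/72
for b3, the 1-step affine chain lands on center (-1/4, -1/2), radius 1/9

b1: center (-5/9, 1/2), radius 1/45; b2: center (-1/2, 5/9), radius 1/72; b3: center (-1/4, -1/2), radius 1/9


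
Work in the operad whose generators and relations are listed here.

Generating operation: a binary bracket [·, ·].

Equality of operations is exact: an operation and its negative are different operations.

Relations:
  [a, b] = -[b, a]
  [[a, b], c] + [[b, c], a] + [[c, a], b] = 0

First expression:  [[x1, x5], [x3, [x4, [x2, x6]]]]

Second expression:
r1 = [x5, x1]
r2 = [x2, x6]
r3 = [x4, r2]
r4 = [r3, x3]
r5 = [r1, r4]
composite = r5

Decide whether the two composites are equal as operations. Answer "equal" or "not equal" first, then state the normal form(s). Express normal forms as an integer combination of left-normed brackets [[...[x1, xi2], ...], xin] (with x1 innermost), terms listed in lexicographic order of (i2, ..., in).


equal — both sides give [[[[[x1, x5], x2], x6], x4], x3] - [[[[[x1, x5], x3], x2], x6], x4] + [[[[[x1, x5], x3], x4], x2], x6] - [[[[[x1, x5], x3], x4], x6], x2] + [[[[[x1, x5], x3], x6], x2], x4] - [[[[[x1, x5], x4], x2], x6], x3] + [[[[[x1, x5], x4], x6], x2], x3] - [[[[[x1, x5], x6], x2], x4], x3]


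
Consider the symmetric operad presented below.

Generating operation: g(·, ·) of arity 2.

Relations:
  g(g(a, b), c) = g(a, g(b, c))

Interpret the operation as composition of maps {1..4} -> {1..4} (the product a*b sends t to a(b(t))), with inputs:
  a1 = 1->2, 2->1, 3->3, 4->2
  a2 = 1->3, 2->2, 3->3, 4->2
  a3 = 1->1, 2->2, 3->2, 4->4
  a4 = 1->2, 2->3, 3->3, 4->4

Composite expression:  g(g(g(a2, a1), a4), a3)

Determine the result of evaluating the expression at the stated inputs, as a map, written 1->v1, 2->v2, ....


1->3, 2->3, 3->3, 4->2

g(a2, a1) = 1->2, 2->3, 3->3, 4->2
g(g(a2, a1), a4) = 1->3, 2->3, 3->3, 4->2
g(g(g(a2, a1), a4), a3) = 1->3, 2->3, 3->3, 4->2


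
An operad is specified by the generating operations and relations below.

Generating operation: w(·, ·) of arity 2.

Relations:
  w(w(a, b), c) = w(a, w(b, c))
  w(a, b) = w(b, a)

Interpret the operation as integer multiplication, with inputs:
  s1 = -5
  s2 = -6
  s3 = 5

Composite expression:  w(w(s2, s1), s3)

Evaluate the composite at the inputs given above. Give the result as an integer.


150

w(s2, s1) = 30
w(w(s2, s1), s3) = 150


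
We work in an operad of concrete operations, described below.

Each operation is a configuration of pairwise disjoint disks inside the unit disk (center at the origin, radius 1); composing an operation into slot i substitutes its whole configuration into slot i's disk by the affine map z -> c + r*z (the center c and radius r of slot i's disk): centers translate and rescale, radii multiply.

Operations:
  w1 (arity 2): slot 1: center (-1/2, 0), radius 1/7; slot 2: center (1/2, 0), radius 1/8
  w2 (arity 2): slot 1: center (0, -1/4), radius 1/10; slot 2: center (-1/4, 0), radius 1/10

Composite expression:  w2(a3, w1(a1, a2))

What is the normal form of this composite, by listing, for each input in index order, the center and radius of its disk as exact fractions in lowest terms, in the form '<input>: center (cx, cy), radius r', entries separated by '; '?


Each a-disk chains the slot maps above it in w2; radii multiply.
a3: after 1 affine step, its disk has center (0, -1/4), radius 1/10
a1: after 2 affine steps, its disk has center (-3/10, 0), radius 1/70
a2: after 2 affine steps, its disk has center (-1/5, 0), radius 1/80

a1: center (-3/10, 0), radius 1/70; a2: center (-1/5, 0), radius 1/80; a3: center (0, -1/4), radius 1/10


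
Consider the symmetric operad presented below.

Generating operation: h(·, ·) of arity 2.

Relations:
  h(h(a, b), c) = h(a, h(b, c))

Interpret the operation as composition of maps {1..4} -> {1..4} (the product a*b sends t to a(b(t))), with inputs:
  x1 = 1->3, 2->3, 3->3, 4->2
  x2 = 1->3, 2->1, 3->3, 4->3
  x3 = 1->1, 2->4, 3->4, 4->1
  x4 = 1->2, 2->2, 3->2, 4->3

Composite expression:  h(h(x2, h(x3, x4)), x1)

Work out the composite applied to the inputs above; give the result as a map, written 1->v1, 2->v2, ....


1->3, 2->3, 3->3, 4->3

h(x3, x4) = 1->4, 2->4, 3->4, 4->4
h(x2, h(x3, x4)) = 1->3, 2->3, 3->3, 4->3
h(h(x2, h(x3, x4)), x1) = 1->3, 2->3, 3->3, 4->3


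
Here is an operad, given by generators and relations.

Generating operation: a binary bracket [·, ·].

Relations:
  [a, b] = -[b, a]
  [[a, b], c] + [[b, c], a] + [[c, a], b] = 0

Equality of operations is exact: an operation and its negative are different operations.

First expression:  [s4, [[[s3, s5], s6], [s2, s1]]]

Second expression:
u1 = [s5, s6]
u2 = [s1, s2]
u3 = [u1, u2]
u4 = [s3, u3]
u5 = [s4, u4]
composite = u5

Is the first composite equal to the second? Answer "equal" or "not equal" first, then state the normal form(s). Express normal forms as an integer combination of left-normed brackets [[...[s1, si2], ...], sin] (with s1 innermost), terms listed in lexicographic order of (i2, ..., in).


In normal form, the first expression is -[[[[[s1, s2], s3], s5], s6], s4] + [[[[[s1, s2], s5], s3], s6], s4] + [[[[[s1, s2], s6], s3], s5], s4] - [[[[[s1, s2], s6], s5], s3], s4]
In normal form, the second expression is -[[[[[s1, s2], s5], s6], s3], s4] + [[[[[s1, s2], s6], s5], s3], s4]
Distinct normal forms: not equal.

not equal; the first gives -[[[[[s1, s2], s3], s5], s6], s4] + [[[[[s1, s2], s5], s3], s6], s4] + [[[[[s1, s2], s6], s3], s5], s4] - [[[[[s1, s2], s6], s5], s3], s4] and the second -[[[[[s1, s2], s5], s6], s3], s4] + [[[[[s1, s2], s6], s5], s3], s4]


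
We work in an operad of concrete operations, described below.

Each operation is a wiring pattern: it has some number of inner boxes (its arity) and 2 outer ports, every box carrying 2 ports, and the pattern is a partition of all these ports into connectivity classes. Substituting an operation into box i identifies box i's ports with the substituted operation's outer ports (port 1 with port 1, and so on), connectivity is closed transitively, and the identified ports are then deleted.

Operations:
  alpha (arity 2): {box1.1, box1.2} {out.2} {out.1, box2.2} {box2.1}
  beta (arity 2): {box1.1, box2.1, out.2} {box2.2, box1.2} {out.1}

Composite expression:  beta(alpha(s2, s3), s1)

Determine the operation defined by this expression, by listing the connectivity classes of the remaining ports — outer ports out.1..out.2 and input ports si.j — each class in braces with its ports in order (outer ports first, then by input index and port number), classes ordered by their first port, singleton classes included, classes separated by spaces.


{out.1} {out.2, s1.1, s3.2} {s1.2} {s2.1, s2.2} {s3.1}

Substituting into beta glues patterns; closure does the rest.
through alpha, on inputs (s2, s3): {out.1, s3.2} {out.2} {s2.1, s2.2} {s3.1} (out.j = stage outer ports)
through beta, on inputs (s2, s3, s1): {out.1} {out.2, s1.1, s3.2} {s1.2} {s2.1, s2.2} {s3.1} (out.j = stage outer ports)


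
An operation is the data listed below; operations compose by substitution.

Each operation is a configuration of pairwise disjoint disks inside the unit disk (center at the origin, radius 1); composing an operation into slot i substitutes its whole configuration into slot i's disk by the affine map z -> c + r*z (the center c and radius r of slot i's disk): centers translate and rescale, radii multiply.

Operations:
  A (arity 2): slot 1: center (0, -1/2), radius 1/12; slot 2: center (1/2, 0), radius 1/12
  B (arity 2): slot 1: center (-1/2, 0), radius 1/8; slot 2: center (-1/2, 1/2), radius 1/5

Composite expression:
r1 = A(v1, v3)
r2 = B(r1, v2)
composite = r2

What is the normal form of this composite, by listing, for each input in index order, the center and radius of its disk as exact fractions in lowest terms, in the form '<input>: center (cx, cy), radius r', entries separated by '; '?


Nesting under B composes maps z -> c + r*z down each v-path.
input v1: composing its 2 substitution steps yields center (-1/2, -1/16), radius 1/96
input v3: composing its 2 substitution steps yields center (-7/16, 0), radius 1/96
input v2: composing its 1 substitution step yields center (-1/2, 1/2), radius 1/5

v1: center (-1/2, -1/16), radius 1/96; v2: center (-1/2, 1/2), radius 1/5; v3: center (-7/16, 0), radius 1/96


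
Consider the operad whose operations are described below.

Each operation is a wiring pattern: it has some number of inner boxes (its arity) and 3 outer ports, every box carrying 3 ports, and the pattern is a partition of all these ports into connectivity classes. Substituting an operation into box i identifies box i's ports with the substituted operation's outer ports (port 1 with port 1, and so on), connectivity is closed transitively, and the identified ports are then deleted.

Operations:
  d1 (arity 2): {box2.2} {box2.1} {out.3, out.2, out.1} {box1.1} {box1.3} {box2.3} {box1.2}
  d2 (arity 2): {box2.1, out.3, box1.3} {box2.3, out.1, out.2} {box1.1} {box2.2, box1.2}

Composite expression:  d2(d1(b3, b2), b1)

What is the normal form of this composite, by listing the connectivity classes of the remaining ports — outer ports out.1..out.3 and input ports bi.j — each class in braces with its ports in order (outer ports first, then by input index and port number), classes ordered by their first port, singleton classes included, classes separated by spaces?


{out.1, out.2, b1.3} {out.3, b1.1, b1.2} {b2.1} {b2.2} {b2.3} {b3.1} {b3.2} {b3.3}

Substituting into d2 glues patterns; closure does the rest.
the subtree at d1 composes to {out.1, out.2, out.3} {b2.1} {b2.2} {b2.3} {b3.1} {b3.2} {b3.3} on (b3, b2); out.j = own outer ports
the subtree at d2 composes to {out.1, out.2, b1.3} {out.3, b1.1, b1.2} {b2.1} {b2.2} {b2.3} {b3.1} {b3.2} {b3.3} on (b3, b2, b1); out.j = own outer ports


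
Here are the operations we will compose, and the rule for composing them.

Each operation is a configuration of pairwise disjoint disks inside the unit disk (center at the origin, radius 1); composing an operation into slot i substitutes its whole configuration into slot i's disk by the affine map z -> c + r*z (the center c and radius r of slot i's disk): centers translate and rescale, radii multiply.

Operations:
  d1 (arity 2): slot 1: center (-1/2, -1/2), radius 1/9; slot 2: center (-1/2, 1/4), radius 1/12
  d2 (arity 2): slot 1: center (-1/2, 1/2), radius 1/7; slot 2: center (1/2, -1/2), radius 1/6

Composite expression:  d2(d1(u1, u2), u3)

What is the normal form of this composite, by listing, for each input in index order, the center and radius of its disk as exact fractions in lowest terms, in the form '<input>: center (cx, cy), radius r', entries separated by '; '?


u1: center (-4/7, 3/7), radius 1/63; u2: center (-4/7, 15/28), radius 1/84; u3: center (1/2, -1/2), radius 1/6

Each u-disk chains the slot maps above it in d2; radii multiply.
u1 passes through 2 substitutions, ending at center (-4/7, 3/7), radius 1/63
u2 passes through 2 substitutions, ending at center (-4/7, 15/28), radius 1/84
u3 passes through 1 substitution, ending at center (1/2, -1/2), radius 1/6


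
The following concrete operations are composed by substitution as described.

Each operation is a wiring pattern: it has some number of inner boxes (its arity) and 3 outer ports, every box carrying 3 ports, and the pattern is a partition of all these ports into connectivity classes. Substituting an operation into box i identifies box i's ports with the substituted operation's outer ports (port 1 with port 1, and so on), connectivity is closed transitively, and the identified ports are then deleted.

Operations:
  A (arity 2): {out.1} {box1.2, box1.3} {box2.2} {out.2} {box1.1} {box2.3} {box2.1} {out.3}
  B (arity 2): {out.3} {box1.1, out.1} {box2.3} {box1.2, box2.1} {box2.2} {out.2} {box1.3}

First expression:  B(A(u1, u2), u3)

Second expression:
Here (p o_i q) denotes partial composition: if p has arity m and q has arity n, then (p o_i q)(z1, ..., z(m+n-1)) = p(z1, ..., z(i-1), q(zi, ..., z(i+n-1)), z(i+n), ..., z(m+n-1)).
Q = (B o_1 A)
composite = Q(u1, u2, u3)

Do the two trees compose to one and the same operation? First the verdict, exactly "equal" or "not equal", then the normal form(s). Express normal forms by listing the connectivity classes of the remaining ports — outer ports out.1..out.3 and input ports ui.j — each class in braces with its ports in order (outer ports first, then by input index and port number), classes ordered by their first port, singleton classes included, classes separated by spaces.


In normal form, the first expression is {out.1} {out.2} {out.3} {u1.1} {u1.2, u1.3} {u2.1} {u2.2} {u2.3} {u3.1} {u3.2} {u3.3}
In normal form, the second expression is {out.1} {out.2} {out.3} {u1.1} {u1.2, u1.3} {u2.1} {u2.2} {u2.3} {u3.1} {u3.2} {u3.3}
The forms coincide; equal.

equal; the common form is {out.1} {out.2} {out.3} {u1.1} {u1.2, u1.3} {u2.1} {u2.2} {u2.3} {u3.1} {u3.2} {u3.3}


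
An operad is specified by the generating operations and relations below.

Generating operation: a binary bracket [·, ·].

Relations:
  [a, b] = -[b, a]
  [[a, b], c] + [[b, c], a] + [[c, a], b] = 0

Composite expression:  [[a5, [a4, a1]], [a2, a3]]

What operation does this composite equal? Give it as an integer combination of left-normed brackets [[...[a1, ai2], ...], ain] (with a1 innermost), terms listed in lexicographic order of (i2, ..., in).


[[[[a1, a4], a5], a2], a3] - [[[[a1, a4], a5], a3], a2]


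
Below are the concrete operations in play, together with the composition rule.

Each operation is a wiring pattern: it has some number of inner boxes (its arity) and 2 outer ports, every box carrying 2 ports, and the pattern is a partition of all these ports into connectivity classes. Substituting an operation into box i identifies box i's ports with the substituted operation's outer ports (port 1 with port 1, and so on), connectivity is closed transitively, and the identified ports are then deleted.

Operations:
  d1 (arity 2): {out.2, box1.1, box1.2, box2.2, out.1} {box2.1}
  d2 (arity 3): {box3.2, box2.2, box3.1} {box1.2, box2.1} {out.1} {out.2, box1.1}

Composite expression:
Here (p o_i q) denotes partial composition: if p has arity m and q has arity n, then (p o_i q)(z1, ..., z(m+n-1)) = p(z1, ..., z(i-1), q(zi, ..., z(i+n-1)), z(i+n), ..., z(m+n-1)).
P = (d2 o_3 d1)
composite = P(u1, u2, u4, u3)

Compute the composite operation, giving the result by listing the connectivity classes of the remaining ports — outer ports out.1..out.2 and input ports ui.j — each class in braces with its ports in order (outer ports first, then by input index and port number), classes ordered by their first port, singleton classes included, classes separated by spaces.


Substituting into d2 glues patterns; closure does the rest.
composing d1 on (u4, u3), with out.j its own outer ports: {out.1, out.2, u3.2, u4.1, u4.2} {u3.1}
composing d2 on (u1, u2, u4, u3), with out.j its own outer ports: {out.1} {out.2, u1.1} {u1.2, u2.1} {u2.2, u3.2, u4.1, u4.2} {u3.1}

{out.1} {out.2, u1.1} {u1.2, u2.1} {u2.2, u3.2, u4.1, u4.2} {u3.1}


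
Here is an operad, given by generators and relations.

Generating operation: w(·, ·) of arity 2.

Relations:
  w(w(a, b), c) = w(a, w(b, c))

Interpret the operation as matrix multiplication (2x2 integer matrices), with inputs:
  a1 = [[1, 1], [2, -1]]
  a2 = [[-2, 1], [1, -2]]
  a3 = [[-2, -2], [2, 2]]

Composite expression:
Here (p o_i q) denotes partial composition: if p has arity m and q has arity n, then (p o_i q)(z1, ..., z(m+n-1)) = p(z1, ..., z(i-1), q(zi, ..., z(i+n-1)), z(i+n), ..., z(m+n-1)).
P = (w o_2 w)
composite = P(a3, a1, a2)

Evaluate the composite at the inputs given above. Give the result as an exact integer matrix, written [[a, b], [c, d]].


w(a1, a2) = [[-1, -1], [-5, 4]]
w(a3, w(a1, a2)) = [[12, -6], [-12, 6]]

[[12, -6], [-12, 6]]


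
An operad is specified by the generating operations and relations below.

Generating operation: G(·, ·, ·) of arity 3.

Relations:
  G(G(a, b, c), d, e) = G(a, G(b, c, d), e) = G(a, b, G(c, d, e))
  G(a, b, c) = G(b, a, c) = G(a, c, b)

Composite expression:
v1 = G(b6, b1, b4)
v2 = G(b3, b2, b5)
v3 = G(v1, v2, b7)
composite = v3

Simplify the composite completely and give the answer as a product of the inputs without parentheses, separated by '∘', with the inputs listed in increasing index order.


b1 ∘ b2 ∘ b3 ∘ b4 ∘ b5 ∘ b6 ∘ b7

Both nesting and order wash out for G; what remains is which b's occur.
G(b6, b1, b4) linearizes to b6 ∘ b1 ∘ b4
G(b3, b2, b5) linearizes to b3 ∘ b2 ∘ b5
G(G(b6, b1, b4), G(b3, b2, b5), b7) linearizes to b6 ∘ b1 ∘ b4 ∘ b3 ∘ b2 ∘ b5 ∘ b7
the factors in increasing index order: b1 ∘ b2 ∘ b3 ∘ b4 ∘ b5 ∘ b6 ∘ b7


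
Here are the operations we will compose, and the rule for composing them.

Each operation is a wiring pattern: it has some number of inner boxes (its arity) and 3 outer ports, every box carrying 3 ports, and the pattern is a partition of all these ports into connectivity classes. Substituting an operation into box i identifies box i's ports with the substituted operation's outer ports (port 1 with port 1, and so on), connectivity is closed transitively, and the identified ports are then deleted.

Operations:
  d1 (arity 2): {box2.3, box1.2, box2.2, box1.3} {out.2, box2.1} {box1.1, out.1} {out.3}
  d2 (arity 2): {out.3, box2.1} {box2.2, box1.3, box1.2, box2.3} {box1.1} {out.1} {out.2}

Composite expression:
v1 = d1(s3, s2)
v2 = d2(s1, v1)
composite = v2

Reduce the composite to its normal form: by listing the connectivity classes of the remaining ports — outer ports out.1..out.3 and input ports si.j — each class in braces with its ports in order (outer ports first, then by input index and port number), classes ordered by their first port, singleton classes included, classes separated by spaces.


{out.1} {out.2} {out.3, s3.1} {s1.1} {s1.2, s1.3, s2.1} {s2.2, s2.3, s3.2, s3.3}


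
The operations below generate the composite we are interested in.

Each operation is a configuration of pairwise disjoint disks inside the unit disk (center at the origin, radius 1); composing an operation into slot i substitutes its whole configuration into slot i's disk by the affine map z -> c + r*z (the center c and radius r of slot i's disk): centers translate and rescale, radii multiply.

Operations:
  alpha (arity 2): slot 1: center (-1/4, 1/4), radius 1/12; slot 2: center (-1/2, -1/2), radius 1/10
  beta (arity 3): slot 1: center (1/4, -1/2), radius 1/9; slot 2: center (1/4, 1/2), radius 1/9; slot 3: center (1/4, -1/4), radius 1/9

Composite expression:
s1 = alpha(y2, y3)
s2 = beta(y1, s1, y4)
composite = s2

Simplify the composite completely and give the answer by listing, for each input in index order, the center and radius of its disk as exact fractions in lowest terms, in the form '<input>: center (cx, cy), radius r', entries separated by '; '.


y1: center (1/4, -1/2), radius 1/9; y2: center (2/9, 19/36), radius 1/108; y3: center (7/36, 4/9), radius 1/90; y4: center (1/4, -1/4), radius 1/9
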